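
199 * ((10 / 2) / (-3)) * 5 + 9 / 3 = -4966 / 3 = -1655.33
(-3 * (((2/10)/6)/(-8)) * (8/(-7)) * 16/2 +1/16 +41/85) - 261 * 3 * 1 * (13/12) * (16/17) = -7596221/9520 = -797.92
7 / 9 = 0.78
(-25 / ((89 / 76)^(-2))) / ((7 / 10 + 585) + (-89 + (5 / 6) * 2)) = -2970375 / 43178488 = -0.07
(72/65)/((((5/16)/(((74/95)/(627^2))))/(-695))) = -1316608/269730175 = -0.00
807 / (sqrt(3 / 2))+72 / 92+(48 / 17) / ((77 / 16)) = 41226 / 30107+269 * sqrt(6) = 660.28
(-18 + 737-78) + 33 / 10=6443 / 10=644.30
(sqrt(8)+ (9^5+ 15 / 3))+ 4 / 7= 2* sqrt(2)+ 413382 / 7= 59057.40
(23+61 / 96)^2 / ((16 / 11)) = 56631971 / 147456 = 384.06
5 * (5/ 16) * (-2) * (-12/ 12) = 25/ 8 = 3.12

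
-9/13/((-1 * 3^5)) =1/351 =0.00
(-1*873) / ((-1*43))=873 / 43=20.30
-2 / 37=-0.05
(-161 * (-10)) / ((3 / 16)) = 25760 / 3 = 8586.67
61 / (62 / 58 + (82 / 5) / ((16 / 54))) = 35380 / 32723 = 1.08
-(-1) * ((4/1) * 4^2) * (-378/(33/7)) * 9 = -508032/11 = -46184.73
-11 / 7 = -1.57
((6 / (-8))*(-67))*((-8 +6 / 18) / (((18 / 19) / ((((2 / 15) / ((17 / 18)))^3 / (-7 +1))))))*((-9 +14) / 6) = 58558 / 368475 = 0.16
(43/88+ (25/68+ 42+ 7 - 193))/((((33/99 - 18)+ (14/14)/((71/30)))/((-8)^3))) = -2919197376/686851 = -4250.12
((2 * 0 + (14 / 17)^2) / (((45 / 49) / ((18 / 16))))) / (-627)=-2401 / 1812030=-0.00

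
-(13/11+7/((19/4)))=-555/209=-2.66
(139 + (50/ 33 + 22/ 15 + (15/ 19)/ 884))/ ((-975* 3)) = -0.05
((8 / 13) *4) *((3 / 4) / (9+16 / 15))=360 / 1963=0.18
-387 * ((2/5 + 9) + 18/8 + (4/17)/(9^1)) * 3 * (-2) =4609041/170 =27112.01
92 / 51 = 1.80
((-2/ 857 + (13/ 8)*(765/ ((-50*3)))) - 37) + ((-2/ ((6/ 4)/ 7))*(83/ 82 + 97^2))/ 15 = -49757437109/ 8432880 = -5900.41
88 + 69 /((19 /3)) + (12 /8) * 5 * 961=7306.39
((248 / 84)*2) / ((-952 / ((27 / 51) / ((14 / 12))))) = -279 / 99127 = -0.00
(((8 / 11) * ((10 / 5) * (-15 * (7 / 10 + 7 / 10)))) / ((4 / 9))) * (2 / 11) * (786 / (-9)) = 132048 / 121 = 1091.31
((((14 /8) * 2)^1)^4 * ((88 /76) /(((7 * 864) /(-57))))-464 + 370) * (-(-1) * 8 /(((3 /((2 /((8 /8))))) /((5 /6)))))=-1101745 /2592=-425.06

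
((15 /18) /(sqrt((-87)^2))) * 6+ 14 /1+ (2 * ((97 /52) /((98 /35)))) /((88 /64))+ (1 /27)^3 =8585838922 /571377807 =15.03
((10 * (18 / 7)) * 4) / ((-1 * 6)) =-120 / 7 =-17.14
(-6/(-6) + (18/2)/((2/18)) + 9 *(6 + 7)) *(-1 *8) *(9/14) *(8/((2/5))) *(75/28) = -2686500/49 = -54826.53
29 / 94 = 0.31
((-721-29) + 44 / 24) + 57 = -4147 / 6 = -691.17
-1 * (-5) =5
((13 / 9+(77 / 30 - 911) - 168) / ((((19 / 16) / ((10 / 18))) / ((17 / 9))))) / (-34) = 386996 / 13851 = 27.94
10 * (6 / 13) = 60 / 13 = 4.62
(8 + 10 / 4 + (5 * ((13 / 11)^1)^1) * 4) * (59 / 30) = 67.13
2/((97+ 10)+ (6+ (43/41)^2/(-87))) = 146247/8262031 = 0.02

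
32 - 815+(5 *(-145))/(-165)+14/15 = -42772/55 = -777.67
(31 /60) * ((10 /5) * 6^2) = 186 /5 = 37.20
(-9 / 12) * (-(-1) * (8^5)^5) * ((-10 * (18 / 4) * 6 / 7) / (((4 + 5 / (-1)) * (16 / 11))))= -5259535670296067356753920 / 7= -751362238613723908107702.90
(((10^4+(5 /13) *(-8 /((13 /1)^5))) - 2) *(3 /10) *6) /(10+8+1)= 434325927078 /458546855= 947.18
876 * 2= 1752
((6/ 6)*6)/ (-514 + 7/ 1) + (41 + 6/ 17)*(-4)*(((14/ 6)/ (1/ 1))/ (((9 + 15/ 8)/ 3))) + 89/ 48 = -139478801/ 1333072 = -104.63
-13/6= -2.17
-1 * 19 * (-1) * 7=133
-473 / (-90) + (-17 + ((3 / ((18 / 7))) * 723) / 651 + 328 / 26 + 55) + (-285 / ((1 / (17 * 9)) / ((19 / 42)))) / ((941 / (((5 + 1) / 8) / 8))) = 422021955431 / 7645135680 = 55.20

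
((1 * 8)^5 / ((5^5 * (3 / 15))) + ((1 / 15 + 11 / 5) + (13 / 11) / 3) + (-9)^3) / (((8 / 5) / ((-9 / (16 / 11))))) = 20849109 / 8000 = 2606.14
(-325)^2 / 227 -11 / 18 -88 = 1539185 / 4086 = 376.70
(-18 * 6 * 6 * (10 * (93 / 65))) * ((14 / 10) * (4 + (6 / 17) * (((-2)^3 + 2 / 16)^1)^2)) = -742610673 / 2210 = -336022.93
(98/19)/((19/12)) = 1176/361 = 3.26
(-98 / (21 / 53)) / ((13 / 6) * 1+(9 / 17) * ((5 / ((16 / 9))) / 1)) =-201824 / 2983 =-67.66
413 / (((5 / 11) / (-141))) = -640563 / 5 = -128112.60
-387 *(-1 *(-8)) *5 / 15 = -1032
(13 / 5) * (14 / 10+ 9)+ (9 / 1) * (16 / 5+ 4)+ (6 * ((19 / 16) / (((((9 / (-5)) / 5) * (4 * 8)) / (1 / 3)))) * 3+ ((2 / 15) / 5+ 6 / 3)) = 358073 / 3840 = 93.25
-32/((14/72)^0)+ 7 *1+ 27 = 2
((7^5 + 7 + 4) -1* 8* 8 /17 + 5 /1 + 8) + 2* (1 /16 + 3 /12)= 2288589 /136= 16827.86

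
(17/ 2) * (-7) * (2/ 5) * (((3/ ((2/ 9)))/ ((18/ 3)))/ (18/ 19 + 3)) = -6783/ 500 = -13.57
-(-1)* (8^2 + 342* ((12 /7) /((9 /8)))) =585.14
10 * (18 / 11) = 180 / 11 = 16.36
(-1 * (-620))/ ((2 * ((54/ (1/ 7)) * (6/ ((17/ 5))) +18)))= 2635/ 5823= 0.45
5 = 5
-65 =-65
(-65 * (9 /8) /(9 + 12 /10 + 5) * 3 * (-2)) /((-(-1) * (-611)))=-675 /14288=-0.05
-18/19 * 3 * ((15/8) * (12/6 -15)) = 5265/76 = 69.28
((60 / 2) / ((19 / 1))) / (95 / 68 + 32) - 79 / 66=-1091377 / 949278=-1.15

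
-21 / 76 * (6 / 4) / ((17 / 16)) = -126 / 323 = -0.39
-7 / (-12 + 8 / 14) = 0.61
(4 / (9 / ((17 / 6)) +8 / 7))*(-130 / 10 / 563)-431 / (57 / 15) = -311867891 / 2749129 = -113.44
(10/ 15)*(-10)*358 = -7160/ 3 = -2386.67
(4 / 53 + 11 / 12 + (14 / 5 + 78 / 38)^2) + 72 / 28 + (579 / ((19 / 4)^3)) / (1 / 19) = 5213657917 / 40179300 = 129.76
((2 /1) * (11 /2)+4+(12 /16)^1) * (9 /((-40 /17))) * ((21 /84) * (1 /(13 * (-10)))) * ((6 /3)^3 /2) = 9639 /20800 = 0.46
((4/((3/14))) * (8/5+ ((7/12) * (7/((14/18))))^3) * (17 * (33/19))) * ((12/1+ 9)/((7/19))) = 183850359/40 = 4596258.98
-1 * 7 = -7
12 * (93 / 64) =279 / 16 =17.44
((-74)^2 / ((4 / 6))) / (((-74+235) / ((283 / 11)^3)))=186171846018 / 214291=868780.52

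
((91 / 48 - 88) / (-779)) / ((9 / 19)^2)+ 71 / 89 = 18306871 / 14187312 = 1.29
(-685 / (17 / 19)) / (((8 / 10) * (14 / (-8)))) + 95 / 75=548.12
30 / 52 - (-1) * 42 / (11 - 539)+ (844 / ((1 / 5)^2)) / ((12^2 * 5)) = 306851 / 10296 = 29.80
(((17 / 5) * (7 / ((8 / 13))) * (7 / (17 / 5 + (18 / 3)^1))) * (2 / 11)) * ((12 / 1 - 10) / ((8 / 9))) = 97461 / 8272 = 11.78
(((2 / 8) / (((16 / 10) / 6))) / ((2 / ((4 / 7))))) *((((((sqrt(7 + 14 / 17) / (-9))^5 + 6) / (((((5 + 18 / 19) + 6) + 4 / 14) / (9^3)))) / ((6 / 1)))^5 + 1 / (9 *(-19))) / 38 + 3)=125581970762642138290179644547801272291300011735 / 23705465999572217714019244995286432435968- 4395360099497139684370276085779209360356347875005 *sqrt(2261) / 16328782973485569566486987748392059946502747648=5284796.09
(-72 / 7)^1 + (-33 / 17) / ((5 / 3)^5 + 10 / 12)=-750726 / 71995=-10.43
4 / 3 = 1.33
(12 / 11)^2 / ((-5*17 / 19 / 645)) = -352944 / 2057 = -171.58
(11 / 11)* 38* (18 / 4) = 171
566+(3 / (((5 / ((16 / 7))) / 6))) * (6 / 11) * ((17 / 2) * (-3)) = 173846 / 385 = 451.55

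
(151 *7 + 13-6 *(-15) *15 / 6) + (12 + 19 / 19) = 1308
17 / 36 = 0.47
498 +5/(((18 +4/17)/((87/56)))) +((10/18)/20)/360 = 1401733567/2812320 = 498.43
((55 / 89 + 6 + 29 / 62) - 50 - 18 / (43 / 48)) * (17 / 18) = -254149915 / 4270932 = -59.51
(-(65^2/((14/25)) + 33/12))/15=-211327/420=-503.16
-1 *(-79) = 79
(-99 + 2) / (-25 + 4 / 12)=291 / 74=3.93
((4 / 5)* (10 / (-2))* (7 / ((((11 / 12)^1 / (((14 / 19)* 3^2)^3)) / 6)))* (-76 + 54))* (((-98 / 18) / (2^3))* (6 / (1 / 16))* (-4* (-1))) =-2107788189696 / 6859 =-307302549.89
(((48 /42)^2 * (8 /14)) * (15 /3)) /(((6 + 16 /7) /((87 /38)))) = 1.03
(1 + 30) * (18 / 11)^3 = 180792 / 1331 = 135.83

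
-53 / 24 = -2.21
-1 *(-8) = 8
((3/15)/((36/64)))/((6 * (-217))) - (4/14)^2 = -16796/205065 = -0.08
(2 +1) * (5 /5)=3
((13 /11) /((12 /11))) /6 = 13 /72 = 0.18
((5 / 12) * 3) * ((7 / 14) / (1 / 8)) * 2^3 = 40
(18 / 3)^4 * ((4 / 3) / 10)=864 / 5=172.80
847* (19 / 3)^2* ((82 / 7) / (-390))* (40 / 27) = -14327368 / 9477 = -1511.80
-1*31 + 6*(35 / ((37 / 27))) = 4523 / 37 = 122.24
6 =6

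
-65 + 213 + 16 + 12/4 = 167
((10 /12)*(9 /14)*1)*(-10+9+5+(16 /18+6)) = 35 /6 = 5.83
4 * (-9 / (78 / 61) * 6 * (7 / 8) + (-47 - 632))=-74459 / 26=-2863.81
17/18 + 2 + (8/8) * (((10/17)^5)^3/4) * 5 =2.94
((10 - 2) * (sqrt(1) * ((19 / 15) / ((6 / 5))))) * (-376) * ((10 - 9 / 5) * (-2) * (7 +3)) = 4686464 / 9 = 520718.22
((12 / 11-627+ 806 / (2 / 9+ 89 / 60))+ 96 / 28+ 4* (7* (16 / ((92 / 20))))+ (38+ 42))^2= 223293517974081 / 295606427809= 755.37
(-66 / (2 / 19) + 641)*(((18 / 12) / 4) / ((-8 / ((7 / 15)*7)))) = -343 / 160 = -2.14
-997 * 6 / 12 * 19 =-9471.50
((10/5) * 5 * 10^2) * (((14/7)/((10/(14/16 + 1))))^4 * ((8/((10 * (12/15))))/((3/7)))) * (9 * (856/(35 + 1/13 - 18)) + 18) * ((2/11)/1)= 18640125/4736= 3935.84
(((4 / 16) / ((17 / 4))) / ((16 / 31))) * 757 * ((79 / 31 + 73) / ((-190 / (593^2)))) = -311718201103 / 25840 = -12063397.88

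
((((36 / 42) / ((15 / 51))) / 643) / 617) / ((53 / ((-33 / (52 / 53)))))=-0.00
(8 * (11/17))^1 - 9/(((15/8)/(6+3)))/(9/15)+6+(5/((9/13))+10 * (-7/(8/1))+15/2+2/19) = -636587/11628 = -54.75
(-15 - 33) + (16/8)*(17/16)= -367/8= -45.88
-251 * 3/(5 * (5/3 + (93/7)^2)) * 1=-110691/130960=-0.85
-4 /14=-2 /7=-0.29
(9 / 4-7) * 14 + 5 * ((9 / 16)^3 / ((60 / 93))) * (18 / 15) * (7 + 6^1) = -1842479 / 40960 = -44.98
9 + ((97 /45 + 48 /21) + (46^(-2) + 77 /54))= 29729687 /1999620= 14.87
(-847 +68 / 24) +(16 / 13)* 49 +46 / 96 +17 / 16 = -81361 / 104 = -782.32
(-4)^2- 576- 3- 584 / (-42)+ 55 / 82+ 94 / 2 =-863453 / 1722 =-501.42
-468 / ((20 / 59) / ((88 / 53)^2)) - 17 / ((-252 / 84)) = -160131731 / 42135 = -3800.44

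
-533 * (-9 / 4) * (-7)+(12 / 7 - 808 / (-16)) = -233591 / 28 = -8342.54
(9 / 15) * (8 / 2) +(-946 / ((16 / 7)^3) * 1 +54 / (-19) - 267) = -67446241 / 194560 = -346.66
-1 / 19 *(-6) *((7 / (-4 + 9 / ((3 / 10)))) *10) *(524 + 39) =478.66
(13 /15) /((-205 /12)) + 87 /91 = 84443 /93275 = 0.91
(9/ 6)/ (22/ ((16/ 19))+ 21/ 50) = 0.06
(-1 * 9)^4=6561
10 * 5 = 50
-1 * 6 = -6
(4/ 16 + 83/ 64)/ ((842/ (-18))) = -891/ 26944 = -0.03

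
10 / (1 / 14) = 140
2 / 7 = 0.29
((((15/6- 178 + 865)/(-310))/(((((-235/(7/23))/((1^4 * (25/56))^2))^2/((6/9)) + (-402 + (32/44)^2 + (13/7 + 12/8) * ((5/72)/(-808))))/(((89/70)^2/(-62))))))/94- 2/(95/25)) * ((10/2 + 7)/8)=-0.79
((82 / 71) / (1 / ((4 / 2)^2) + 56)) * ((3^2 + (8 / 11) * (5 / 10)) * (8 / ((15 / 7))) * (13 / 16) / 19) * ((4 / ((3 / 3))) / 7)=878384 / 50081625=0.02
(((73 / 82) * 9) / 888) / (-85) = -219 / 2063120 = -0.00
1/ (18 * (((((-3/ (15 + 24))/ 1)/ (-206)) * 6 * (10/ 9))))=1339/ 60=22.32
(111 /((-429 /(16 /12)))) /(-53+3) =74 /10725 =0.01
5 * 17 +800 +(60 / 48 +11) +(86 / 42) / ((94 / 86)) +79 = 3861631 / 3948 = 978.12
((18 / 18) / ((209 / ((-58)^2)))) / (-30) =-1682 / 3135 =-0.54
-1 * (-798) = 798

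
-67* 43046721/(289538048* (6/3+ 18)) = -2884130307/5790760960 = -0.50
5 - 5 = 0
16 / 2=8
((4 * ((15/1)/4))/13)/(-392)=-15/5096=-0.00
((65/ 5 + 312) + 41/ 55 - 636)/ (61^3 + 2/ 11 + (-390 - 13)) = -2133/ 1557725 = -0.00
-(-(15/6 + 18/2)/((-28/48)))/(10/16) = -1104/35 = -31.54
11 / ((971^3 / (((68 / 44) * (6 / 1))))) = 102 / 915498611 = 0.00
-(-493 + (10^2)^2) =-9507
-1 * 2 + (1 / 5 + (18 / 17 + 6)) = 447 / 85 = 5.26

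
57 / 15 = 3.80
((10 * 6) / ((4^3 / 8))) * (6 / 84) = 15 / 28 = 0.54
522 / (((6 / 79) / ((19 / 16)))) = 130587 / 16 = 8161.69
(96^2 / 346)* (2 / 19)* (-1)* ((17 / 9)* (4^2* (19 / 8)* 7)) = -243712 / 173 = -1408.74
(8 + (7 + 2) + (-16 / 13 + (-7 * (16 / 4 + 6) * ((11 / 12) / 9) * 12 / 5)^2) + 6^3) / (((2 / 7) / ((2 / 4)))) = 3866527 / 4212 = 917.98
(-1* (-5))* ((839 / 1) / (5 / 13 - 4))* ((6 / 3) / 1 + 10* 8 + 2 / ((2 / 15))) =-5289895 / 47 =-112550.96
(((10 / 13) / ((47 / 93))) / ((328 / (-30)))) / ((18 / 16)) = -3100 / 25051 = -0.12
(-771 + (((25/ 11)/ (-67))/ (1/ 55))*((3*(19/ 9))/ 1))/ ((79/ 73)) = -11486258/ 15879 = -723.36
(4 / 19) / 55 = 4 / 1045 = 0.00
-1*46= -46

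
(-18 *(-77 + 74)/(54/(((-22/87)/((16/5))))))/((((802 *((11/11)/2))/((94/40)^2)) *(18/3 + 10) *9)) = -24299/3215185920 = -0.00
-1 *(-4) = 4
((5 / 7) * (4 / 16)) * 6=15 / 14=1.07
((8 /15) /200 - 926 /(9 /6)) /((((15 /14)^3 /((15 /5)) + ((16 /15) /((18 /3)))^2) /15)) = -20969.57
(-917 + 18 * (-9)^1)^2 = 1164241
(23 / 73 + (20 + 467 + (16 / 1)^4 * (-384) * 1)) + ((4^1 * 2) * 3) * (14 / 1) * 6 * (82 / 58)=-53268983874 / 2117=-25162486.48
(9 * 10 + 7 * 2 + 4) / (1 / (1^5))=108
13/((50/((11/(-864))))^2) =0.00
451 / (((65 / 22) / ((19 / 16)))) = 94259 / 520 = 181.27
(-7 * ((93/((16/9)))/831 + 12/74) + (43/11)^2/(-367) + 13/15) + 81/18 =409531059019/109230562320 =3.75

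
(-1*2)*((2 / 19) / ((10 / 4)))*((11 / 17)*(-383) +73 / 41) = 1371936 / 66215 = 20.72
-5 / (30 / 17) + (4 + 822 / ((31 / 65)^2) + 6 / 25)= 521145271 / 144150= 3615.30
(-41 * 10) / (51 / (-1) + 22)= 410 / 29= 14.14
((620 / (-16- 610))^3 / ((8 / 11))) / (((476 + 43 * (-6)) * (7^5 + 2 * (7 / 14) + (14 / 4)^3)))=-163850500 / 450580045539011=-0.00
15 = 15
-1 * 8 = -8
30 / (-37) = -0.81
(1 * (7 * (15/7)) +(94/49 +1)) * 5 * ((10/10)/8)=2195/196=11.20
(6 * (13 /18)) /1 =13 /3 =4.33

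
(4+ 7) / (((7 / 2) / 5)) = 15.71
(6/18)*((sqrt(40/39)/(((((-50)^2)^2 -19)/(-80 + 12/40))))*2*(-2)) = 3188*sqrt(390)/3656238885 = 0.00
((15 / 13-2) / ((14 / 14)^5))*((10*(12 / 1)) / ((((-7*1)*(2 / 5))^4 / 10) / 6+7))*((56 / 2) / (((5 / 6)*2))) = -2700000 / 12701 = -212.58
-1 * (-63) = 63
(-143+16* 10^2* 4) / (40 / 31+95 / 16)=3103472 / 3585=865.68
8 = 8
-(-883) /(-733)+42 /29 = 5179 /21257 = 0.24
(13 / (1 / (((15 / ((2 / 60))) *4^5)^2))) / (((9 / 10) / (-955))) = -2929065984000000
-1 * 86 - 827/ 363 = -32045/ 363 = -88.28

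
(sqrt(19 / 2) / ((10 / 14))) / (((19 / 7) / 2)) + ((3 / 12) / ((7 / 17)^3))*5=49*sqrt(38) / 95 + 24565 / 1372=21.08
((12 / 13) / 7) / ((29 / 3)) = 36 / 2639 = 0.01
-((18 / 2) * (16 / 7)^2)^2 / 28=-1327104 / 16807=-78.96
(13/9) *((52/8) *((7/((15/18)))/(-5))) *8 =-9464/75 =-126.19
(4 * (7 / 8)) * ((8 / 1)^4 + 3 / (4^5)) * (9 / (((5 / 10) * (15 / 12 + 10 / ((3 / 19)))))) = 792724023 / 198400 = 3995.58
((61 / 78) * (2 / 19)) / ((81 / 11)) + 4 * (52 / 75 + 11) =70201331 / 1500525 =46.78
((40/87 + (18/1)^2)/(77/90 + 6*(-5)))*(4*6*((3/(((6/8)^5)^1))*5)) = -11562188800/684603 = -16888.90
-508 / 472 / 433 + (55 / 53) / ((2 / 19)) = 13344942 / 1353991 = 9.86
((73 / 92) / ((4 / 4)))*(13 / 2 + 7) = 1971 / 184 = 10.71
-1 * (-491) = 491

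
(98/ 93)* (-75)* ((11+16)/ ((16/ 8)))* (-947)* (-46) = -1440813150/ 31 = -46477843.55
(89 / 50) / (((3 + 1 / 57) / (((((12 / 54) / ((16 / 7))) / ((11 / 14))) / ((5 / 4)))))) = 82859 / 1419000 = 0.06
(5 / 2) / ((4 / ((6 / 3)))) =5 / 4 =1.25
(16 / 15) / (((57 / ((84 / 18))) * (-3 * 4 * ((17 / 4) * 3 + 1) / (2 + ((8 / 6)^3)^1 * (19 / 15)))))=-453824 / 171406125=-0.00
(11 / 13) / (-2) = -11 / 26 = -0.42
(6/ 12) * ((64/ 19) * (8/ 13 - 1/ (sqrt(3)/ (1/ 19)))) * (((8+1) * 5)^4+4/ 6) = 3149280512/ 741 - 393660064 * sqrt(3)/ 3249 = 4040179.92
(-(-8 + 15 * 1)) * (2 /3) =-14 /3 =-4.67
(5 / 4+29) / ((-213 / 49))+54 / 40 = -11947 / 2130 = -5.61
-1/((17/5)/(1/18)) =-5/306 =-0.02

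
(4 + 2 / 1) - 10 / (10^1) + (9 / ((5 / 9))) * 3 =268 / 5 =53.60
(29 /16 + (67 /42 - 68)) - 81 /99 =-241757 /3696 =-65.41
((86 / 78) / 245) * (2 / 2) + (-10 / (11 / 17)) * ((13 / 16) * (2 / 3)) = -1172511 / 140140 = -8.37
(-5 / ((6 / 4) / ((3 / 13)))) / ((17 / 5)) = -50 / 221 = -0.23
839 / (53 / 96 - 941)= -80544 / 90283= -0.89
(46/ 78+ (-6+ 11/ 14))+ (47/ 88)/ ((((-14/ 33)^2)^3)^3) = 358938424628602239411906616027/ 133186202513718663708672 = 2695012.08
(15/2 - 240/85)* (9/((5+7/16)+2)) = 11448/2023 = 5.66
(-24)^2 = 576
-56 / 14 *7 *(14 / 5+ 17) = -2772 / 5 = -554.40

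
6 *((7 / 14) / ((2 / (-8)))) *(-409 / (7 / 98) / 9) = 22904 / 3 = 7634.67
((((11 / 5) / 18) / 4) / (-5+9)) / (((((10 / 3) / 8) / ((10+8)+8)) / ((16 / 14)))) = 0.54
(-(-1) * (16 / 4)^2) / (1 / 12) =192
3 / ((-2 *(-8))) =3 / 16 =0.19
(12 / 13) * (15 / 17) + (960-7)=210793 / 221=953.81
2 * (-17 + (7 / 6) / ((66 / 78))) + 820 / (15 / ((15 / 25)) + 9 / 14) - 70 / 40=-48085 / 47388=-1.01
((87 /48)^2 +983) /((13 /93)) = 23481477 /3328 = 7055.73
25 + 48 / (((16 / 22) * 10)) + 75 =533 / 5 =106.60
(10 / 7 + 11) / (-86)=-87 / 602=-0.14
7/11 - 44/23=-323/253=-1.28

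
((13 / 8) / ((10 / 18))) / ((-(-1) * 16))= 117 / 640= 0.18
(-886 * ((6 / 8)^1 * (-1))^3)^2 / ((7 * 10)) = 143065521 / 71680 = 1995.89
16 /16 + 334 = 335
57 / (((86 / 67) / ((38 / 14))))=72561 / 602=120.53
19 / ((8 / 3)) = 57 / 8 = 7.12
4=4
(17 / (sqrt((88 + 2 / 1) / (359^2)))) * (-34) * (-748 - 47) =5498803 * sqrt(10) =17388741.88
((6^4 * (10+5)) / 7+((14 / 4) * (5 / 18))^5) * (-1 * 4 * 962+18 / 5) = -322882949459549 / 30233088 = -10679787.31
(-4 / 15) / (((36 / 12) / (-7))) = 28 / 45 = 0.62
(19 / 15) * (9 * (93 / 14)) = 75.73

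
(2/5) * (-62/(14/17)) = -1054/35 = -30.11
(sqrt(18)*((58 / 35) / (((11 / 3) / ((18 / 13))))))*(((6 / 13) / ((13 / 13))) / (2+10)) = 4698*sqrt(2) / 65065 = 0.10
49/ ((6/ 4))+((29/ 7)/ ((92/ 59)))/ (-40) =2519347/ 77280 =32.60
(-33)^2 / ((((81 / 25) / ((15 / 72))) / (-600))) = -378125 / 9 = -42013.89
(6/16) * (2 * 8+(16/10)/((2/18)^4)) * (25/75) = 6571/5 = 1314.20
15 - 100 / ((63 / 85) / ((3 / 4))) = -1810 / 21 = -86.19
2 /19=0.11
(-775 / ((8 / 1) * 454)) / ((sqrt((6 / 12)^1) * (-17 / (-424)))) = -41075 * sqrt(2) / 7718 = -7.53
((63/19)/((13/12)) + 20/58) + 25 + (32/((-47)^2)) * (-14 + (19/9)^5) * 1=26918413777237/934336283283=28.81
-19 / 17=-1.12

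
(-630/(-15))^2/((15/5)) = 588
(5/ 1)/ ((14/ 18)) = 45/ 7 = 6.43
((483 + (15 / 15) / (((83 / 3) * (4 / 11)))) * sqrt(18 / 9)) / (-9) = -17821 * sqrt(2) / 332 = -75.91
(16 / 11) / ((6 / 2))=16 / 33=0.48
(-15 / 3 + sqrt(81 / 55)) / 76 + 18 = 9 * sqrt(55) / 4180 + 1363 / 76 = 17.95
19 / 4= 4.75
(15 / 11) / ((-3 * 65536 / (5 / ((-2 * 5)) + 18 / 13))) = -115 / 18743296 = -0.00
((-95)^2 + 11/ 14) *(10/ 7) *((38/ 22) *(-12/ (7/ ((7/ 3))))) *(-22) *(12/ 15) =76827488/ 49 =1567907.92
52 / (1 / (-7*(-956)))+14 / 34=5915735 / 17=347984.41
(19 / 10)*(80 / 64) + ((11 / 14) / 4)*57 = 95 / 7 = 13.57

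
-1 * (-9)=9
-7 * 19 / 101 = -133 / 101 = -1.32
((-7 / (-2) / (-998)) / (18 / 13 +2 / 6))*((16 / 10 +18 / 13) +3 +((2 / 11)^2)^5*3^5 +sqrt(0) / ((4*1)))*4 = -211883161221249 / 4335829583426165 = -0.05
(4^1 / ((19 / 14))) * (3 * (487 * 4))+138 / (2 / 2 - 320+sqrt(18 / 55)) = 1831597260978 / 106339903 - 414 * sqrt(110) / 5596837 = 17223.99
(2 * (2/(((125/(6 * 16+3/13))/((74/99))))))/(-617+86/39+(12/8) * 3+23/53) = -13083792/3466601875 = -0.00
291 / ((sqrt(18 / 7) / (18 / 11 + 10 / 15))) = 417.93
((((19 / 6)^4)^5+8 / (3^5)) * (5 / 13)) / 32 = 187949867288331627747035285 / 1520961911066198016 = 123573026.99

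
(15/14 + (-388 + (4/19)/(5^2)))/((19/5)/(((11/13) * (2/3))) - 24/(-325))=-122647239/2158723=-56.81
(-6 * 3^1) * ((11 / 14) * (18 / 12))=-297 / 14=-21.21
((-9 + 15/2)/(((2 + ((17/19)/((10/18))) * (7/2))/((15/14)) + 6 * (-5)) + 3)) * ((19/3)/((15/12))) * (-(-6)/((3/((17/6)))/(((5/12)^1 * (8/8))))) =153425/169908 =0.90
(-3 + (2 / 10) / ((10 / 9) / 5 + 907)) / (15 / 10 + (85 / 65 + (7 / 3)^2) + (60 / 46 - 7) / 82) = -0.37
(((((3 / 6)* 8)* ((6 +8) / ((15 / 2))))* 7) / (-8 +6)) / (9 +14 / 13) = -2.59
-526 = -526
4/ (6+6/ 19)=19/ 30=0.63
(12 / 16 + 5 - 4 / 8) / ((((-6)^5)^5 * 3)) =-7 / 113721152119718805504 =-0.00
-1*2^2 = -4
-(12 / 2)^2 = -36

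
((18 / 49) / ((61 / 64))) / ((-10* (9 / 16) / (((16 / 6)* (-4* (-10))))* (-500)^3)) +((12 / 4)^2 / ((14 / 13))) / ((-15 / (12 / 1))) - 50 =-992774998976 / 17513671875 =-56.69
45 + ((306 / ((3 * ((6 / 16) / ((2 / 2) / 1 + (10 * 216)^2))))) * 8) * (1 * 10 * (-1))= -101523477715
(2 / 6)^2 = 1 / 9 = 0.11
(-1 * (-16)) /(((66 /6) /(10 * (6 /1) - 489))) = -624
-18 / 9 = -2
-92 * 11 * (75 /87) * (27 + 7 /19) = -13156000 /551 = -23876.59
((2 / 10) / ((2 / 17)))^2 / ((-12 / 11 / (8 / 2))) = -3179 / 300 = -10.60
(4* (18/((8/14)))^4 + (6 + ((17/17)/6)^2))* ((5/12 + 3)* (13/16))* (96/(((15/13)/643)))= 315832567301251/540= 584875124631.95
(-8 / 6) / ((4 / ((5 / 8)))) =-5 / 24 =-0.21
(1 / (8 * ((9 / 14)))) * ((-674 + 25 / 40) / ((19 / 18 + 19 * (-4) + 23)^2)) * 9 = -3054429 / 6993800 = -0.44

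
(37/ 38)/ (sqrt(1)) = 37/ 38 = 0.97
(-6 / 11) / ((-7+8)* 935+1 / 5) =-15 / 25718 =-0.00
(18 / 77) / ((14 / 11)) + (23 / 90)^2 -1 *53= -20936879 / 396900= -52.75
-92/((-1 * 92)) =1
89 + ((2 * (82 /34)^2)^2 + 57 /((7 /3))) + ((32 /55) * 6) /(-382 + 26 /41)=10422357786598 /41898727255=248.75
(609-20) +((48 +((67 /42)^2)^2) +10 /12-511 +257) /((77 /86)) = 3997906529 /10890936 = 367.09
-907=-907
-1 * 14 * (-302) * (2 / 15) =8456 / 15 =563.73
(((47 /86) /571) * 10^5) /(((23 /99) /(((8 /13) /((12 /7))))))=1085700000 /7341347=147.89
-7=-7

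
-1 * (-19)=19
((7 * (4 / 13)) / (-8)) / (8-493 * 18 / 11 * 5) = 11 / 164476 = 0.00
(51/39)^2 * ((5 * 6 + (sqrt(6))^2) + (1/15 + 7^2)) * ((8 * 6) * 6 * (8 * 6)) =2010963.92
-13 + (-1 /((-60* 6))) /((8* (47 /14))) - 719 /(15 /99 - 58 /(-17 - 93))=-507984881 /473760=-1072.24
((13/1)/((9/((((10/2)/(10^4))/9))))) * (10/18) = 0.00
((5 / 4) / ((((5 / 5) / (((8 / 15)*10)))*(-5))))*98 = -392 / 3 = -130.67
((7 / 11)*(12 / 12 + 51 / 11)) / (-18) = -217 / 1089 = -0.20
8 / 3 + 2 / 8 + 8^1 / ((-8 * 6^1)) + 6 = 35 / 4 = 8.75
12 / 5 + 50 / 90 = 133 / 45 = 2.96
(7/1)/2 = 7/2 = 3.50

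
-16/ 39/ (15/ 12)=-64/ 195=-0.33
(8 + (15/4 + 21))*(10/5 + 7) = 1179/4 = 294.75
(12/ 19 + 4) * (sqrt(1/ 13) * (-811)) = -71368 * sqrt(13)/ 247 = -1041.79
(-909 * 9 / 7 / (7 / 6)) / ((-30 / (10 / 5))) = 16362 / 245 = 66.78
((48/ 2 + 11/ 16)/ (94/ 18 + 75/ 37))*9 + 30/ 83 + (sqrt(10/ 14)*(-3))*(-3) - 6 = 9*sqrt(35)/ 7 + 80180613/ 3205792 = 32.62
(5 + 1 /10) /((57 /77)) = 1309 /190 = 6.89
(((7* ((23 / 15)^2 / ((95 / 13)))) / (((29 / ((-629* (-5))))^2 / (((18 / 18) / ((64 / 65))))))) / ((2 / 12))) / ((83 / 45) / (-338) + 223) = 627653089972545 / 867147605008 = 723.81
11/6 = 1.83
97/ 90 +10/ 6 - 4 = -113/ 90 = -1.26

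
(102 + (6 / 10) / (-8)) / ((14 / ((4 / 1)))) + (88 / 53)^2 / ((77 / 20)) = 11733893 / 393260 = 29.84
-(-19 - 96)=115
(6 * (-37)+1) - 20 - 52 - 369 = -662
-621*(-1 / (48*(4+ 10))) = 207 / 224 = 0.92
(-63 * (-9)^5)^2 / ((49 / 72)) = 20334926626632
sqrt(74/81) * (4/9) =4 * sqrt(74)/81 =0.42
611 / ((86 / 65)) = 39715 / 86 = 461.80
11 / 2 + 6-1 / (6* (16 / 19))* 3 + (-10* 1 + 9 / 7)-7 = -1077 / 224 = -4.81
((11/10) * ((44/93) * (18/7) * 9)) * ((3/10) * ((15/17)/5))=58806/92225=0.64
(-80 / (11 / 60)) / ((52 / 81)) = -679.72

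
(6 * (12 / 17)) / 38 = 36 / 323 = 0.11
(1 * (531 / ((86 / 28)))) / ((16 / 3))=11151 / 344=32.42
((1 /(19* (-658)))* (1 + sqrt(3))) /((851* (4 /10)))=-5* sqrt(3) /21278404 - 5 /21278404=-0.00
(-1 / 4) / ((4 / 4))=-1 / 4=-0.25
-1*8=-8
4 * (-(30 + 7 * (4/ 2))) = -176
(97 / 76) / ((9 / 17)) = 1649 / 684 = 2.41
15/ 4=3.75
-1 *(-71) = 71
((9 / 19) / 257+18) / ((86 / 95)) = 439515 / 22102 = 19.89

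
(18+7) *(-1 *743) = -18575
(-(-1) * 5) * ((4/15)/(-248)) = -1/186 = -0.01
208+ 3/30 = 2081/10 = 208.10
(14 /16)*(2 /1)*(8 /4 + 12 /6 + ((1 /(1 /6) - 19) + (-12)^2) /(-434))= 1605 /248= 6.47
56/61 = 0.92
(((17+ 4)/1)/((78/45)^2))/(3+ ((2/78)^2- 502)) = -42525/3035912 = -0.01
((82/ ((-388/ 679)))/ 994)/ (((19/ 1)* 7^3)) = -41/ 1850828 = -0.00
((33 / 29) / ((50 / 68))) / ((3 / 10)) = 748 / 145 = 5.16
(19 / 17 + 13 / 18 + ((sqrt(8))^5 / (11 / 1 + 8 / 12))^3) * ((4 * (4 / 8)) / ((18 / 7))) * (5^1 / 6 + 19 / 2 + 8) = 216755 / 8262 + 46137344 * sqrt(2) / 1225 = 53289.96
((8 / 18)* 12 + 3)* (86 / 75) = 86 / 9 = 9.56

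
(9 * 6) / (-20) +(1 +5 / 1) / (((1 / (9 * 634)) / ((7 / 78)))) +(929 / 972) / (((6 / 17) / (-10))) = 576709877 / 189540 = 3042.68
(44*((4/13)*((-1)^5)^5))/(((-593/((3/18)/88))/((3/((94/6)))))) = 3/362323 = 0.00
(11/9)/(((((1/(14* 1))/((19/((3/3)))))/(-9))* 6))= -1463/3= -487.67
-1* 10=-10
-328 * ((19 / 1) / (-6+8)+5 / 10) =-3280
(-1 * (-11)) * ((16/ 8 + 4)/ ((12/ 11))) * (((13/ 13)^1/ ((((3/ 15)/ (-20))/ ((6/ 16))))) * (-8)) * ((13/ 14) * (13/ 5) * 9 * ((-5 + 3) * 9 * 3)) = -149073210/ 7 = -21296172.86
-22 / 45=-0.49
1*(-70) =-70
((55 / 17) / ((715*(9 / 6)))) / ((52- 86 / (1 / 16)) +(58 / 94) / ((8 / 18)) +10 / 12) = -376 / 164751743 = -0.00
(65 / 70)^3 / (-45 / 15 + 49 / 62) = -0.36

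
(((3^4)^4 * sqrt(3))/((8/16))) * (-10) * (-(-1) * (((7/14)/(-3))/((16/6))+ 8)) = -27334667835 * sqrt(3)/4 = -11836258374.56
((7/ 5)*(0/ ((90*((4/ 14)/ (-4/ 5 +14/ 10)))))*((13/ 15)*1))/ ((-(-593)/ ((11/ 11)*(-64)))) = 0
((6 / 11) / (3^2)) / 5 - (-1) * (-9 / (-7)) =1499 / 1155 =1.30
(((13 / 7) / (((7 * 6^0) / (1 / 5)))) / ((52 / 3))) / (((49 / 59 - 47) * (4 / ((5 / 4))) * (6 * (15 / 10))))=-59 / 25627392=-0.00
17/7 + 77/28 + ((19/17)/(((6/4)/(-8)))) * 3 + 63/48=-21689/1904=-11.39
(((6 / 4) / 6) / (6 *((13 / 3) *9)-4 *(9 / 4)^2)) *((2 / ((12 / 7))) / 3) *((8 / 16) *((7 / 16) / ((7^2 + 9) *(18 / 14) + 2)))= 343 / 263969280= 0.00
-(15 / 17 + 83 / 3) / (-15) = 1456 / 765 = 1.90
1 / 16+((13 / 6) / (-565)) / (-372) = 157661 / 2522160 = 0.06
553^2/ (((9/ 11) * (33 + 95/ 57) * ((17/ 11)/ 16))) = 74005778/ 663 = 111622.59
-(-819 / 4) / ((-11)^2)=819 / 484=1.69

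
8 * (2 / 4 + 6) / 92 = 0.57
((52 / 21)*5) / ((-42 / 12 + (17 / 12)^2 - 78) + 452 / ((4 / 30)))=12480 / 3336991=0.00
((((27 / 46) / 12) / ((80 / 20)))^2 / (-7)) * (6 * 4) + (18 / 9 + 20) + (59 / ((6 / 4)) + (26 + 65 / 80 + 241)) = 468028847 / 1421952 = 329.15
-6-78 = -84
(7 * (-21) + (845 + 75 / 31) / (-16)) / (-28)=49591 / 6944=7.14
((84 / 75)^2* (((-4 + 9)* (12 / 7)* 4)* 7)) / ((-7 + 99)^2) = 0.04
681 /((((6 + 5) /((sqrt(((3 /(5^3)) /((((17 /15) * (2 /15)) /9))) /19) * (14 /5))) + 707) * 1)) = 11465655138 /11898518711 - 2359665 * sqrt(9690) /11898518711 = 0.94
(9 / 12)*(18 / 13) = 27 / 26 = 1.04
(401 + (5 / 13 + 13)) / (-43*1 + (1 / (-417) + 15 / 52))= -8985516 / 926209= -9.70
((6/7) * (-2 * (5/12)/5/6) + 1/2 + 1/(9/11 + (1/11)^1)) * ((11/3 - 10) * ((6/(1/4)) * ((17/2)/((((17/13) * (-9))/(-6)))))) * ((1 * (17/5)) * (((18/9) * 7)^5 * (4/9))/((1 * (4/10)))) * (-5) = 854291320064/81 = 10546806420.54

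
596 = 596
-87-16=-103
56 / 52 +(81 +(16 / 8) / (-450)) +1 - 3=234212 / 2925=80.07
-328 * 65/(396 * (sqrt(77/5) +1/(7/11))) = 93275/14256 - 130585 * sqrt(385)/156816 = -9.80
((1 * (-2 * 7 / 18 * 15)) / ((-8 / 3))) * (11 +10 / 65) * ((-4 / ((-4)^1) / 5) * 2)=19.52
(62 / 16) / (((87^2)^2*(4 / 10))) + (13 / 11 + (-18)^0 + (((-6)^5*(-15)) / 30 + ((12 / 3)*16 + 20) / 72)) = 39236458742689 / 10082997936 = 3891.35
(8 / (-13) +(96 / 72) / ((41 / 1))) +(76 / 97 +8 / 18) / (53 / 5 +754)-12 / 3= -8149491824 / 1778876307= -4.58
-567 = -567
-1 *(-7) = 7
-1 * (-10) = 10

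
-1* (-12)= 12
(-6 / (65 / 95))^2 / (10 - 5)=12996 / 845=15.38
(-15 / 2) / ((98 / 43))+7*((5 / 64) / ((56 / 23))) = -76925 / 25088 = -3.07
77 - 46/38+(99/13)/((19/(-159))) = 2979/247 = 12.06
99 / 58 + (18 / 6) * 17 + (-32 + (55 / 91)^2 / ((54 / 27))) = 5016603 / 240149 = 20.89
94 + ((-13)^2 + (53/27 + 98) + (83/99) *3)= 108547/297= 365.48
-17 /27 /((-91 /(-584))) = -9928 /2457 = -4.04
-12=-12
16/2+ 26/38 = 8.68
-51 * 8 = -408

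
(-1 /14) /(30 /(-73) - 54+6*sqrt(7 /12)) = 5329*sqrt(21) /219308250+48326 /36551375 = 0.00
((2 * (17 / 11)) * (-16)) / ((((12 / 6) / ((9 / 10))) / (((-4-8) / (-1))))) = -14688 / 55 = -267.05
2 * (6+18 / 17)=240 / 17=14.12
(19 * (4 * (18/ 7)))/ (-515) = -0.38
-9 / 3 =-3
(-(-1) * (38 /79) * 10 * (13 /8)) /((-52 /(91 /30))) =-1729 /3792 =-0.46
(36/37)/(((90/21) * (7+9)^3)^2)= 49/15518924800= 0.00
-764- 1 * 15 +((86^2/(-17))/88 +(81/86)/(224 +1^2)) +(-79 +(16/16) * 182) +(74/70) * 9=-944813007/1407175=-671.43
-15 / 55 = -3 / 11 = -0.27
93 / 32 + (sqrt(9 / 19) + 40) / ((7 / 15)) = 45 * sqrt(19) / 133 + 19851 / 224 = 90.10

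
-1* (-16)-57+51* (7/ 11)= -94/ 11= -8.55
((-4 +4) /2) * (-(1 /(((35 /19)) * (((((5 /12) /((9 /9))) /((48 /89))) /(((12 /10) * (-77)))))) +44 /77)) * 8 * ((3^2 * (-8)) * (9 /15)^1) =0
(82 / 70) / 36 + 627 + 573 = 1512041 / 1260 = 1200.03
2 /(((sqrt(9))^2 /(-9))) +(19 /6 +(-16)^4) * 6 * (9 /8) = 3539099 /8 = 442387.38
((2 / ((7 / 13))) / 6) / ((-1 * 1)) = -0.62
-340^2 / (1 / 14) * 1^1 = -1618400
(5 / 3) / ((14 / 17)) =85 / 42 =2.02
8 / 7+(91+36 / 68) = 11028 / 119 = 92.67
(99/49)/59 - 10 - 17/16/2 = -971099/92512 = -10.50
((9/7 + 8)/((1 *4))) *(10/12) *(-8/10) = -65/42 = -1.55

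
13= 13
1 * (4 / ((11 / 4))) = 16 / 11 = 1.45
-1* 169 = -169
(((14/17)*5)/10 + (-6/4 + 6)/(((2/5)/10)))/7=3839/238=16.13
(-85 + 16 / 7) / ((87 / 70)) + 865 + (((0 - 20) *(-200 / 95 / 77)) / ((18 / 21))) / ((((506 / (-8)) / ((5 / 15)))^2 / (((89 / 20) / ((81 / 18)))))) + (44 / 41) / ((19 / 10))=3088370300084225 / 3865231023687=799.01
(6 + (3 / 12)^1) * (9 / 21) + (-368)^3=-1395408821 / 28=-49836029.32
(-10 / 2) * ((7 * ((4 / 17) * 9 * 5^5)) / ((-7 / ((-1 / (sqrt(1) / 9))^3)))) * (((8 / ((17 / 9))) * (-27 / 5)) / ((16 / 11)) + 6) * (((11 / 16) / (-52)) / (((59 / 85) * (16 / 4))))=-1864041609375 / 1668992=-1116866.71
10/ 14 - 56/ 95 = 83/ 665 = 0.12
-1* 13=-13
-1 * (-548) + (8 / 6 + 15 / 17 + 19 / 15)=46876 / 85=551.48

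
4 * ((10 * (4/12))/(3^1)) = 40/9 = 4.44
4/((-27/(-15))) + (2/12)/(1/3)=49/18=2.72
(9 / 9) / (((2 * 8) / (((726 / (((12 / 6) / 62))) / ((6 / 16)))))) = 3751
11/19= 0.58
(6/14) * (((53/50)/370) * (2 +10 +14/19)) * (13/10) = 250107/12302500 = 0.02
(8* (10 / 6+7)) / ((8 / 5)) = 43.33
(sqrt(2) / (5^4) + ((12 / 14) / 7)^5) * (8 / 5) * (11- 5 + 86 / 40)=2534976 / 7061881225 + 326 * sqrt(2) / 15625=0.03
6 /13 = 0.46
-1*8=-8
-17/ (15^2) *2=-34/ 225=-0.15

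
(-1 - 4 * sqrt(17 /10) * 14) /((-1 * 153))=1 /153+ 28 * sqrt(170) /765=0.48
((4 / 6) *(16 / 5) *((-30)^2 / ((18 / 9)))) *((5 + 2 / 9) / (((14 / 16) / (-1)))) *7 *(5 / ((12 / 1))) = -150400 / 9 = -16711.11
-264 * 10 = -2640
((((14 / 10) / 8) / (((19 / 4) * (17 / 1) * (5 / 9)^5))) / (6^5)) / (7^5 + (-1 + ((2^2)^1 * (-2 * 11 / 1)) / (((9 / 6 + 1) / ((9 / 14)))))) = 3969 / 12649067600000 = 0.00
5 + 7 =12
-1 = -1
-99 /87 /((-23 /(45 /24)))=495 /5336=0.09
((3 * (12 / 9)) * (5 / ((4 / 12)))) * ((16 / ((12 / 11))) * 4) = 3520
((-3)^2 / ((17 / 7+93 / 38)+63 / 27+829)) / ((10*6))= 1197 / 6672950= 0.00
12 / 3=4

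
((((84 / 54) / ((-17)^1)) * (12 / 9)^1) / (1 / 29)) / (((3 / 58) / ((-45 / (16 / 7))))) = 206045 / 153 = 1346.70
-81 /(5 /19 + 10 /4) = -1026 /35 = -29.31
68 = 68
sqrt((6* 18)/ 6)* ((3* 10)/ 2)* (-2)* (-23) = 2070* sqrt(2) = 2927.42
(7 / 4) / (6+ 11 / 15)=105 / 404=0.26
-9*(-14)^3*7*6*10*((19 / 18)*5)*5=273714000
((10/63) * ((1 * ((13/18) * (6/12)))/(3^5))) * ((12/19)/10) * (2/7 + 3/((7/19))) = 767/6108291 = 0.00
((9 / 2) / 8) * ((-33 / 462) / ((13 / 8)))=-9 / 364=-0.02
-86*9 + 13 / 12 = -9275 / 12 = -772.92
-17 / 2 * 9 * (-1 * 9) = 688.50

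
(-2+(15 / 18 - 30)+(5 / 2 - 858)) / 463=-1.92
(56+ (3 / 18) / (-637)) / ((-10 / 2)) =-214031 / 19110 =-11.20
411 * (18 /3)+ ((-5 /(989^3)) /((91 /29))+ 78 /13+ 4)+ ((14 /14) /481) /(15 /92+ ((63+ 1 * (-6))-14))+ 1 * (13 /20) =640658391198628254409 /258679417252916660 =2476.65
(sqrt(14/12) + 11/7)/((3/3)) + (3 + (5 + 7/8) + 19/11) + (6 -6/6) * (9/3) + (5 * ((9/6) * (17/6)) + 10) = sqrt(42)/6 + 35989/616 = 59.50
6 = 6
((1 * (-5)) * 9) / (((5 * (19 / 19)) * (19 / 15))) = -135 / 19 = -7.11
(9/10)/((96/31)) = 93/320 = 0.29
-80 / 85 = -16 / 17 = -0.94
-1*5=-5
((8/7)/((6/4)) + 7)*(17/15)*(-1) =-2771/315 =-8.80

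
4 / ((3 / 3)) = 4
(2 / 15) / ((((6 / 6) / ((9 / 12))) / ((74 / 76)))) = 37 / 380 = 0.10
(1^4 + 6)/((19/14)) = 98/19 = 5.16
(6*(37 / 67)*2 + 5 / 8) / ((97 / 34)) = 66079 / 25996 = 2.54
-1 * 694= -694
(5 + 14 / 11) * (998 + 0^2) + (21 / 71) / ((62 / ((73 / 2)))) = 606277911 / 96844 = 6260.36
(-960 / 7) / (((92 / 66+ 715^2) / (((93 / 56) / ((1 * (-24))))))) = 15345 / 826653079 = 0.00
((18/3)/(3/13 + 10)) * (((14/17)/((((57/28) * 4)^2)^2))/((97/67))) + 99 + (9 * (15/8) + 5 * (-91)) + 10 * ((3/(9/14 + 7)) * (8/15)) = -31805090737796819/94368312545112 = -337.03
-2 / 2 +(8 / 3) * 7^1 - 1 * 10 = 23 / 3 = 7.67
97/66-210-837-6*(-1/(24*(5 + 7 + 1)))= -1794097/1716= -1045.51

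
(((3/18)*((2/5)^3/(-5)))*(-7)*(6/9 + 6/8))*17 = 2023/5625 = 0.36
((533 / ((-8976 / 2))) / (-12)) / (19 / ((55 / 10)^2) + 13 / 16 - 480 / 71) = -416273 / 223765866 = -0.00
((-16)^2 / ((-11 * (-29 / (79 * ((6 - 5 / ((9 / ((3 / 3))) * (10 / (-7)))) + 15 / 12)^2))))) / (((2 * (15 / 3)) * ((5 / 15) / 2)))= 1738000 / 783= 2219.67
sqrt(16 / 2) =2 * sqrt(2) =2.83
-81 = -81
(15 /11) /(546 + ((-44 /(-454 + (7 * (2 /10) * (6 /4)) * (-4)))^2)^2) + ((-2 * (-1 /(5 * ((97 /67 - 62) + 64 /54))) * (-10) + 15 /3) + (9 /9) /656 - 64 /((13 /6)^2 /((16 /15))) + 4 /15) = -44075440126555360926383537 /4788754834915507648468848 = -9.20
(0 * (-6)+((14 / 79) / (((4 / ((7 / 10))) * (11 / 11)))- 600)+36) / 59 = -891071 / 93220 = -9.56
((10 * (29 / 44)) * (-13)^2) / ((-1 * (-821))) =24505 / 18062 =1.36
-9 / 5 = -1.80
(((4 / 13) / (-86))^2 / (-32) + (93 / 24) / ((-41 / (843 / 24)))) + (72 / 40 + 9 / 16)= -3924450519 / 4099750720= -0.96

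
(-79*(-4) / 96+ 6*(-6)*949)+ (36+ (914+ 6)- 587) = -33791.71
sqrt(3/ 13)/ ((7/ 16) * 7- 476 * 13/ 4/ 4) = -16 * sqrt(39)/ 79807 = -0.00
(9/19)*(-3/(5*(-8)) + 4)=1467/760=1.93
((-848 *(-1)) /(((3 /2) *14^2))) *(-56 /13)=-3392 /273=-12.42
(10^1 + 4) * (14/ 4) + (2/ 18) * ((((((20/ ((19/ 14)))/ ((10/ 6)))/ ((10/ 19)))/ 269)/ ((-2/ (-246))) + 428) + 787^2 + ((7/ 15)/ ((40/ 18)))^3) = 55615363630403/ 807000000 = 68916.19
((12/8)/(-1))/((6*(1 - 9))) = 1/32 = 0.03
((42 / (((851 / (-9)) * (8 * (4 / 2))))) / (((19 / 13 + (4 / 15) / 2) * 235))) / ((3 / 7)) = -17199 / 99512536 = -0.00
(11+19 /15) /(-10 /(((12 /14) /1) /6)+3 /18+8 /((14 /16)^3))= -126224 /595705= -0.21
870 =870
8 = 8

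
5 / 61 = 0.08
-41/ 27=-1.52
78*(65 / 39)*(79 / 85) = 2054 / 17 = 120.82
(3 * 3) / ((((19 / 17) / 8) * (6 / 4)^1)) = 42.95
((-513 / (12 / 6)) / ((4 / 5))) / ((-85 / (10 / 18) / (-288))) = -10260 / 17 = -603.53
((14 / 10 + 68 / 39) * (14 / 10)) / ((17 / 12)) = 17164 / 5525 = 3.11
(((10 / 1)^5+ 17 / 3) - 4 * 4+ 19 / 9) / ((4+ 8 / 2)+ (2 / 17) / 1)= 7649371 / 621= 12317.83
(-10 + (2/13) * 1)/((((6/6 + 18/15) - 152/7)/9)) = 40320/8879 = 4.54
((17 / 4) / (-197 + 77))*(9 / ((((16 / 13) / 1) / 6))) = -1989 / 1280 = -1.55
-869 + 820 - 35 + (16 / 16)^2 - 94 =-177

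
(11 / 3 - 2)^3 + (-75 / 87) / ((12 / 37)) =6175 / 3132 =1.97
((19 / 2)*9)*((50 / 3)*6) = 8550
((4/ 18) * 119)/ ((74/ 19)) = 6.79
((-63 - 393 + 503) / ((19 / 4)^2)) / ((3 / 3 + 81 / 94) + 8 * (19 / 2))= 70688 / 2642159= 0.03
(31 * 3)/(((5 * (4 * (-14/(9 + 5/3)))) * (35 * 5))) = -124/6125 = -0.02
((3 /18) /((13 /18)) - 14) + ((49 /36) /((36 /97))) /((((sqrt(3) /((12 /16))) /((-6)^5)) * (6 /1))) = -4753 * sqrt(3) /4 - 179 /13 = -2071.88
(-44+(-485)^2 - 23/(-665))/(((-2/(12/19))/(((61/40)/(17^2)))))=-7155089001/18257575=-391.90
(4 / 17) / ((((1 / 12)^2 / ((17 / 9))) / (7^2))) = 3136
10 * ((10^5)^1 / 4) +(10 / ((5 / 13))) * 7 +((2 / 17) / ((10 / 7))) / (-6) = 127592813 / 510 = 250181.99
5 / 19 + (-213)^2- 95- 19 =859850 / 19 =45255.26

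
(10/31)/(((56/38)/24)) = 1140/217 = 5.25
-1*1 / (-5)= 1 / 5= 0.20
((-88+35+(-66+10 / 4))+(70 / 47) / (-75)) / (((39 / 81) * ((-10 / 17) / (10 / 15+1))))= 8378943 / 12220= 685.67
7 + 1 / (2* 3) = 43 / 6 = 7.17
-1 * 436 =-436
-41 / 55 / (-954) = 41 / 52470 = 0.00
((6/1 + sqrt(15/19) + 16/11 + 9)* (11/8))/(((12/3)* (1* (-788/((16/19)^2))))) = -362/71117-22* sqrt(285)/1351223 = -0.01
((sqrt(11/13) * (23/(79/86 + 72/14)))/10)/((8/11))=76153 * sqrt(143)/1897480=0.48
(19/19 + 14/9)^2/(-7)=-529/567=-0.93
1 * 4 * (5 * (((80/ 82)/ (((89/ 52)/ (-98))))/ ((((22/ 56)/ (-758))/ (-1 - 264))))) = -22929390848000/ 40139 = -571249678.57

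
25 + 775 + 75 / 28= 22475 / 28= 802.68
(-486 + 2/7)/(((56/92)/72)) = -2815200/49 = -57453.06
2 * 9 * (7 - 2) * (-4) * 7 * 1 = -2520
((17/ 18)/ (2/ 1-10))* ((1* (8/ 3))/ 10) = -17/ 540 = -0.03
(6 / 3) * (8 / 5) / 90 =0.04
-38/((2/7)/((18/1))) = -2394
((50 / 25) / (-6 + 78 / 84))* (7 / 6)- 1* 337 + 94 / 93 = -336.45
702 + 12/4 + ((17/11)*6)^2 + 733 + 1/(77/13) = 1290957/847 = 1524.15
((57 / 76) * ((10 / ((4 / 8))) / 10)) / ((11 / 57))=171 / 22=7.77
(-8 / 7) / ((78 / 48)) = -64 / 91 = -0.70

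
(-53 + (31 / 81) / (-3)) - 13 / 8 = -106439 / 1944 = -54.75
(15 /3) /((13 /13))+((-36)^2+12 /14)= 1301.86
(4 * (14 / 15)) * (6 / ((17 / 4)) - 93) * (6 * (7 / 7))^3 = -6277824 / 85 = -73856.75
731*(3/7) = 2193/7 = 313.29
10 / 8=5 / 4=1.25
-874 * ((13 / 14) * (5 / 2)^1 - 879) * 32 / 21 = 171632624 / 147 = 1167568.87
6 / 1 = 6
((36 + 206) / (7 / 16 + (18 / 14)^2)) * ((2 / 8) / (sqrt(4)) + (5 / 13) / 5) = 45276 / 1937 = 23.37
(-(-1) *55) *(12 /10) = 66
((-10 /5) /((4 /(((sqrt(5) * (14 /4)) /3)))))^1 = -7 * sqrt(5) /12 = -1.30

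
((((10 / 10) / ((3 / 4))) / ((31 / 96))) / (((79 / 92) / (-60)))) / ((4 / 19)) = -3356160 / 2449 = -1370.42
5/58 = 0.09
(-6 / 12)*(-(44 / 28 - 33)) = -110 / 7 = -15.71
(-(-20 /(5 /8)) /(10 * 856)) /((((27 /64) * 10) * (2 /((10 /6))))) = 32 /43335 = 0.00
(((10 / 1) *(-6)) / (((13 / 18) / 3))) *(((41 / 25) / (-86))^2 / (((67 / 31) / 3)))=-25325946 / 201309875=-0.13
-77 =-77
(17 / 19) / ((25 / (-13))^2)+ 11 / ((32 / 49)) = 6492561 / 380000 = 17.09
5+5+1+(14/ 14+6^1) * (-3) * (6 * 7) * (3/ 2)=-1312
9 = 9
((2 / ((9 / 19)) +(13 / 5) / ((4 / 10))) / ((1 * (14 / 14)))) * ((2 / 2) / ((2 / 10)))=965 / 18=53.61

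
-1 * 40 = -40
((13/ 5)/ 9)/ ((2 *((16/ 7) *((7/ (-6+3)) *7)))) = -13/ 3360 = -0.00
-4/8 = -1/2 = -0.50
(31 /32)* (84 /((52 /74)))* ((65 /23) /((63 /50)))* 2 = 143375 /276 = 519.47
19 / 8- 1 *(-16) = 147 / 8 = 18.38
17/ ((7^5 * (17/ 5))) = 5/ 16807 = 0.00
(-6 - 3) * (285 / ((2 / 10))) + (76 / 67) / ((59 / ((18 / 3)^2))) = -50694489 / 3953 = -12824.31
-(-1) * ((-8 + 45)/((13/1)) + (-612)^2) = 374546.85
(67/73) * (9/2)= 603/146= 4.13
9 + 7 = 16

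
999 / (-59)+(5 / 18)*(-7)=-20047 / 1062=-18.88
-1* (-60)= 60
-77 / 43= -1.79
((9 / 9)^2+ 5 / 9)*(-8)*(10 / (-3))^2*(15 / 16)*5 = -17500 / 27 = -648.15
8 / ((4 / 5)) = 10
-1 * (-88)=88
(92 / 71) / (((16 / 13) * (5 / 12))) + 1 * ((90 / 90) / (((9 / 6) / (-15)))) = -2653 / 355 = -7.47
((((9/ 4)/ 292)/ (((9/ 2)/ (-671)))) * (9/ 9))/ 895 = -671/ 522680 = -0.00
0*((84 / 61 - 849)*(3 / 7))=0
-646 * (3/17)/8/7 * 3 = -171/28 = -6.11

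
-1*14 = -14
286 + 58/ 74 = 10611/ 37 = 286.78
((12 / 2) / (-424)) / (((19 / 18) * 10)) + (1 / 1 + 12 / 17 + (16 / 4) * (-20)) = -26806799 / 342380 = -78.30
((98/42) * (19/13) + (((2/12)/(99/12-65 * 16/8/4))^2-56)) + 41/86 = -4933708177/94673358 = -52.11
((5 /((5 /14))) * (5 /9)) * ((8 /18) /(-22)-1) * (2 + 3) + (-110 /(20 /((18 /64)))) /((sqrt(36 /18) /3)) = -35350 /891-297 * sqrt(2) /128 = -42.96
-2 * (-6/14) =6/7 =0.86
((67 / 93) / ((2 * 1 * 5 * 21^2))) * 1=67 / 410130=0.00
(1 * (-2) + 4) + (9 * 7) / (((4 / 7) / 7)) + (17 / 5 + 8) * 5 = 3323 / 4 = 830.75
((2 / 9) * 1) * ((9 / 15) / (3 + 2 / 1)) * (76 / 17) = 0.12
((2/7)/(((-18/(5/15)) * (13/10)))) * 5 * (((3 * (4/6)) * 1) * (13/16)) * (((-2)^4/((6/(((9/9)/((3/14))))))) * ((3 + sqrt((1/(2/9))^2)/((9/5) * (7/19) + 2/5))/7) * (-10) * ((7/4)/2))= 60875/16362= 3.72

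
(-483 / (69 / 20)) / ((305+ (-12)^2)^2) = -140 / 201601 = -0.00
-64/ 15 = -4.27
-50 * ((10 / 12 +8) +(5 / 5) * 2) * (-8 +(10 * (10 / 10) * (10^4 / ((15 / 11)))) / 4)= -89336000 / 9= -9926222.22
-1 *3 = -3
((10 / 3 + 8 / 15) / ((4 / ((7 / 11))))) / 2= 203 / 660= 0.31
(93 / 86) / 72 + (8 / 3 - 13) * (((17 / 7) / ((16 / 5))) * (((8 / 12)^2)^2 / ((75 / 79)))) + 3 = 24283111 / 17554320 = 1.38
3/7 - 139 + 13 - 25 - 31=-1271/7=-181.57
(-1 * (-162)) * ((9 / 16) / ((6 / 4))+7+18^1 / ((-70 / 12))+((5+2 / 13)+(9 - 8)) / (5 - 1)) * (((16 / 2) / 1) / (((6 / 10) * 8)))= 572751 / 364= 1573.49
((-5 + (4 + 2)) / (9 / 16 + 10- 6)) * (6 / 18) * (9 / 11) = 48 / 803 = 0.06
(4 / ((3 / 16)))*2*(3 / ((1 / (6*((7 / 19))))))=282.95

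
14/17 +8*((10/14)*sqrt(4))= 1458/119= 12.25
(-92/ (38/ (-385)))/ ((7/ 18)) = 45540/ 19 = 2396.84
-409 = -409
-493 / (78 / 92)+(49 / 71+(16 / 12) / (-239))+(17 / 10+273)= -675253191 / 2205970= -306.10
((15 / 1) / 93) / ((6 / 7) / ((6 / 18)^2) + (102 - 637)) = -35 / 114421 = -0.00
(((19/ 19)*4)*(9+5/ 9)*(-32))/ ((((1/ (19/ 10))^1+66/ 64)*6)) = -3346432/ 25569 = -130.88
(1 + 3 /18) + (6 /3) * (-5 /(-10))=13 /6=2.17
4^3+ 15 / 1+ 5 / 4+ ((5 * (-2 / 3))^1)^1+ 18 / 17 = 15907 / 204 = 77.98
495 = 495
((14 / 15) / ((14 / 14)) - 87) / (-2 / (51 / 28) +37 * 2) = -21947 / 18590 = -1.18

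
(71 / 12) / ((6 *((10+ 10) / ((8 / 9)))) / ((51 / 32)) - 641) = -1207 / 113484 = -0.01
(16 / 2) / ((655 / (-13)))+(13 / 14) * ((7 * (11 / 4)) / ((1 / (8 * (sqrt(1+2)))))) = -104 / 655+143 * sqrt(3) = 247.52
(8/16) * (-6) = -3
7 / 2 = 3.50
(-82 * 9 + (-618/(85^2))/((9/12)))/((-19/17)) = 5332874/8075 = 660.42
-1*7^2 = -49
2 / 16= 1 / 8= 0.12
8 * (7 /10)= 28 /5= 5.60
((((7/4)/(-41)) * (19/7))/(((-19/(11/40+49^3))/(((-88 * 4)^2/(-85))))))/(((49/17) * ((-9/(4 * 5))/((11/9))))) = 267248955776/271215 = 985376.75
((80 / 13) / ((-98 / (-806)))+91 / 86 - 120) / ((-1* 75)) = 0.91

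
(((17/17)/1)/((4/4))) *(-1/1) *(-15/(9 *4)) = 5/12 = 0.42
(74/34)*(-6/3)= -4.35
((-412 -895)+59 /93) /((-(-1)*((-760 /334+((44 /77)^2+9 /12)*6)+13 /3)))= -153.38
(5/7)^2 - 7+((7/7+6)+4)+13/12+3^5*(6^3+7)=31866421/588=54194.59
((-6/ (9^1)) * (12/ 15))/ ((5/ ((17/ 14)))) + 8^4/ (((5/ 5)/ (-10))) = -21504068/ 525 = -40960.13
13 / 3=4.33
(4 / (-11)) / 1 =-4 / 11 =-0.36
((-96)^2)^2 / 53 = 84934656 / 53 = 1602540.68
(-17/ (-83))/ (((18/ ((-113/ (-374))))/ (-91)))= -10283/ 32868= -0.31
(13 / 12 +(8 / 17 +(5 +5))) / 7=1.65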